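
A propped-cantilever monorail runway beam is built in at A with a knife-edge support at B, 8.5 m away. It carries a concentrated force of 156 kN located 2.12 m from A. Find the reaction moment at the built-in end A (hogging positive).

Choose R_B as the redundant. The primary structure is the cantilever fixed at A.
Free-end deflection of the primary structure under the applied loading (downward +):
  point load 156 at a = 2.12: Pa²(3L − a)/(6EI) = 2732/EI
Flexibility coefficient — unit upward force at B: δ_{BB} = L³/(3EI) = 204.7/EI.
The prop prevents deflection at B: R_B = δ_0/δ_{BB} = 2732/204.7 = 13.35 kN.
Moment equilibrium about A: M_A = Σ(load moments about A) − R_B·L = 330.7 − 13.35×8.5 = 217.3 kN·m.

M_A = 217.3 kN·m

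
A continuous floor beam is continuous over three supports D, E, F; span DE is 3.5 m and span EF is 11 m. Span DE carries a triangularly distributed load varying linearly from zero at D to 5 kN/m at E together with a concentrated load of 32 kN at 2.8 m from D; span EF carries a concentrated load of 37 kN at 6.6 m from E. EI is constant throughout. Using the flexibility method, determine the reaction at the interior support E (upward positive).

Release continuity at E by inserting a hinge; the redundant is the internal moment M_E. The primary structure is two simply-supported spans DE and EF.
Rotations at E on the released spans (each span's end-slope, ×1/EI):
  span DE: triangular load, peak 5: w₀L³/(45EI) = 4.764/EI
  span DE: point load 32 at a = 2.8: Pab(L + a)/(6LEI) = 18.82/EI
  span EF: point load 37 at a = 6.6: Pab(L + b)/(6LEI) = 250.7/EI
  relative rotation θ_0 = (23.58 + 250.7)/EI = 274.3/EI
A unit hogging moment at E produces rotation L₁/(3EI) + L₂/(3EI) = 4.833/EI.
Slope continuity at E: θ_0 = M_E·4.833/EI, so M_E = 274.3/4.833 = 56.75 kN·m (hogging).
Span DE, ΣM about D with M_E applied at E: R_E^{DE}·3.5 = 110 + 56.75, so R_E^{DE} = 47.65 kN and R_D = 40.75 − 47.65 = -6.898 kN.
Span EF, ΣM about F: R_E^{EF}·11 = 162.8 + 56.75, so R_E^{EF} = 19.96 kN and R_F = 37 − 19.96 = 17.04 kN.
R_E = 47.65 + 19.96 = 67.61 kN.

R_E = 67.61 kN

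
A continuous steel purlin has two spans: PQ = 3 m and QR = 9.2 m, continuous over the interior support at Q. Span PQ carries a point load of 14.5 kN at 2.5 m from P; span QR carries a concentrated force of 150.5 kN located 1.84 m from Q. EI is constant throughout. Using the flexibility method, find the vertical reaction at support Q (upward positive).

R_Q = 199.5 kN

Release continuity at Q by inserting a hinge; the redundant is the internal moment M_Q. The primary structure is two simply-supported spans PQ and QR.
Rotations at Q on the released spans (each span's end-slope, ×1/EI):
  span PQ: point load 14.5 at a = 2.5: Pab(L + a)/(6LEI) = 5.538/EI
  span QR: point load 150.5 at a = 1.84: Pab(L + b)/(6LEI) = 611.4/EI
  relative rotation θ_0 = (5.538 + 611.4)/EI = 617/EI
A unit hogging moment at Q produces rotation L₁/(3EI) + L₂/(3EI) = 4.067/EI.
Slope continuity at Q: θ_0 = M_Q·4.067/EI, so M_Q = 617/4.067 = 151.7 kN·m (hogging).
Span PQ, ΣM about P with M_Q applied at Q: R_Q^{PQ}·3 = 36.25 + 151.7, so R_Q^{PQ} = 62.66 kN and R_P = 14.5 − 62.66 = -48.16 kN.
Span QR, ΣM about R: R_Q^{QR}·9.2 = 1108 + 151.7, so R_Q^{QR} = 136.9 kN and R_R = 150.5 − 136.9 = 13.61 kN.
R_Q = 62.66 + 136.9 = 199.5 kN.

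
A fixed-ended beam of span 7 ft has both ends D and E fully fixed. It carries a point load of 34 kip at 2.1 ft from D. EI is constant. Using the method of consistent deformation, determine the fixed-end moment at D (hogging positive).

Take the two fixed-end moments M_D, M_E as redundants; the released structure is the simple span DE.
End rotations of the released simple span under the applied load (×1/EI):
  at D: point load 34 at a = 2.1: Pab(L + b)/(6LEI) = 99.13/EI
  at E: point load 34 at a = 2.1: Pab(L + a)/(6LEI) = 75.8/EI
  θ_D0 = 99.13/EI,  θ_E0 = 75.8/EI
Flexibility coefficients: a unit moment at one end gives L/(3EI) there and L/(6EI) at the far end, so f₁₁ = f₂₂ = 2.333/EI and f₁₂ = f₂₁ = 1.167/EI.
Compatibility — zero rotation at each built-in end:
  2.333 M_D + 1.167 M_E = 99.13
  1.167 M_D + 2.333 M_E = 75.8
Solving the pair gives M_D = 34.99 kip·ft and M_E = 14.99 kip·ft (hogging).

M_D = 34.99 kip·ft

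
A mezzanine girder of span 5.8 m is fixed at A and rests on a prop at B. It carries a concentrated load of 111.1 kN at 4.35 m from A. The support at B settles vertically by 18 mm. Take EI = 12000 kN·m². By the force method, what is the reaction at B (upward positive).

Release the roller at B. Primary structure: cantilever fixed at A.
Free-end deflection of the primary structure under the applied loading (downward +):
  point load 111.1 at a = 4.35: Pa²(3L − a)/(6EI) = 4572/EI
Tip deflection under a unit load at B: L³/(3EI) = 65.04/EI.
With EI = 12000 kN·m²: δ_0 = 0.38104 m and δ_{BB} = 0.00542 m/kN.
Compatibility — the beam at B must follow the support down by 0.018 m: δ_0 − R_B·δ_{BB} = 0.018, so R_B = (0.38104 − 0.018)/0.00542 = 66.98 kN.

R_B = 66.98 kN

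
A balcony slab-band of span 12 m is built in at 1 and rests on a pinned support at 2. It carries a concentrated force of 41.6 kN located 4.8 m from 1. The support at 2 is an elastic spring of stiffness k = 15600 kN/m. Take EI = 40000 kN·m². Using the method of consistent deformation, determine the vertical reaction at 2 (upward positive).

Take the reaction at 2 as the redundant and release it; the primary structure is a cantilever fixed at 1.
Free-end deflection of the primary structure under the applied loading (downward +):
  point load 41.6 at a = 4.8: Pa²(3L − a)/(6EI) = 4984/EI
Tip deflection under a unit load at 2: L³/(3EI) = 576/EI.
With EI = 40000 kN·m²: δ_0 = 0.1246 m and δ_{22} = 0.0144 m/kN.
Compatibility — the spring shortens by R_2/k under the reaction it provides: δ_0 − R_2·δ_{22} = R_2/k. With 1/k = 0.000064 m/kN, R_2 = δ_0 / (δ_{22} + 1/k) = 0.1246 / (0.0144 + 0.000064) = 8.614 kN.

R_2 = 8.614 kN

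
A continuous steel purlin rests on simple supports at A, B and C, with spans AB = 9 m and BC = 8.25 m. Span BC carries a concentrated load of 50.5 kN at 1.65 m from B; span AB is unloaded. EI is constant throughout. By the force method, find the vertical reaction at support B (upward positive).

R_B = 47.07 kN

Insert a hinge at B; M_B is the redundant, and each span becomes simply supported.
End slopes at the hinge B, treating each span as simply supported:
  span BC: point load 50.5 at a = 1.65: Pab(L + b)/(6LEI) = 165/EI
  relative rotation θ_0 = (0 + 165)/EI = 165/EI
A unit hogging moment at B produces rotation L₁/(3EI) + L₂/(3EI) = 5.75/EI.
Compatibility: M_B·(L₁+L₂)/(3EI) = θ_0, giving M_B = 28.69 kN·m (hogging).
Span AB, ΣM about A with M_B applied at B: R_B^{AB}·9 = 0 + 28.69, so R_B^{AB} = 3.188 kN and R_A = 0 − 3.188 = -3.188 kN.
Span BC, ΣM about C: R_B^{BC}·8.25 = 333.3 + 28.69, so R_B^{BC} = 43.88 kN and R_C = 50.5 − 43.88 = 6.622 kN.
R_B = 3.188 + 43.88 = 47.07 kN.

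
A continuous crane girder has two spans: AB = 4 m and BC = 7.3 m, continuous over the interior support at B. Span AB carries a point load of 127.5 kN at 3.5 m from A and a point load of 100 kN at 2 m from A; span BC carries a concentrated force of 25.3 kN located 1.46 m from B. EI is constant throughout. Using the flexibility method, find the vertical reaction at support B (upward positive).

Insert a hinge at B; M_B is the redundant, and each span becomes simply supported.
End slopes at the hinge B, treating each span as simply supported:
  span AB: point load 127.5 at a = 3.5: Pab(L + a)/(6LEI) = 69.73/EI
  span AB: point load 100 at a = 2: Pab(L + a)/(6LEI) = 100/EI
  span BC: point load 25.3 at a = 1.46: Pab(L + b)/(6LEI) = 64.72/EI
  relative rotation θ_0 = (169.7 + 64.72)/EI = 234.4/EI
A unit hogging moment at B produces rotation L₁/(3EI) + L₂/(3EI) = 3.767/EI.
Slope continuity at B: θ_0 = M_B·3.767/EI, so M_B = 234.4/3.767 = 62.24 kN·m (hogging).
Span AB, ΣM about A with M_B applied at B: R_B^{AB}·4 = 646.2 + 62.24, so R_B^{AB} = 177.1 kN and R_A = 227.5 − 177.1 = 50.38 kN.
Span BC, ΣM about C: R_B^{BC}·7.3 = 147.8 + 62.24, so R_B^{BC} = 28.77 kN and R_C = 25.3 − 28.77 = -3.466 kN.
R_B = 177.1 + 28.77 = 205.9 kN.

R_B = 205.9 kN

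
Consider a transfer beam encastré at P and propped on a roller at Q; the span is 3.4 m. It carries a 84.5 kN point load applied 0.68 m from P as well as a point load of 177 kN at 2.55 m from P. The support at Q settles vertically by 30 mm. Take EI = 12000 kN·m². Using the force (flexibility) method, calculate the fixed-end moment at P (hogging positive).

Take the reaction at Q as the redundant and release it; the primary structure is a cantilever fixed at P.
Deflection at Q on the released cantilever, summing each load's contribution:
  point load 84.5 at a = 0.68: Pa²(3L − a)/(6EI) = 62/EI
  point load 177 at a = 2.55: Pa²(3L − a)/(6EI) = 1467/EI
  δ_0 = 1529/EI
Flexibility coefficient — unit upward force at Q: δ_{QQ} = L³/(3EI) = 13.1/EI.
With EI = 12000 kN·m²: δ_0 = 0.12745 m and δ_{QQ} = 0.001092 m/kN.
Compatibility — the beam at Q must follow the support down by 0.03 m: δ_0 − R_Q·δ_{QQ} = 0.03, so R_Q = (0.12745 − 0.03)/0.001092 = 89.26 kN.
Moment equilibrium about P: M_P = Σ(load moments about P) − R_Q·L = 508.8 − 89.26×3.4 = 205.3 kN·m.

M_P = 205.3 kN·m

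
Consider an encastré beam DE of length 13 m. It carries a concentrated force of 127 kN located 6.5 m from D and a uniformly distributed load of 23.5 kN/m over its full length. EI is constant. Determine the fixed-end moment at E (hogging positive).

Take the two fixed-end moments M_D, M_E as redundants; the released structure is the simple span DE.
Simple-span end rotations at D and E under the given loads:
  at D: point load 127 at a = 6.5: Pab(L + b)/(6LEI) = 1341/EI
  at E: point load 127 at a = 6.5: Pab(L + a)/(6LEI) = 1341/EI
  at D: UDL 23.5: wL³/(24EI) = 2151/EI
  at E: UDL 23.5: wL³/(24EI) = 2151/EI
  θ_D0 = 3493/EI,  θ_E0 = 3493/EI
Flexibility coefficients: a unit moment at one end gives L/(3EI) there and L/(6EI) at the far end, so f₁₁ = f₂₂ = 4.333/EI and f₁₂ = f₂₁ = 2.167/EI.
Compatibility — zero rotation at each built-in end:
  4.333 M_D + 2.167 M_E = 3493
  2.167 M_D + 4.333 M_E = 3493
Solving the pair gives M_D = 537.3 kN·m and M_E = 537.3 kN·m (hogging).

M_E = 537.3 kN·m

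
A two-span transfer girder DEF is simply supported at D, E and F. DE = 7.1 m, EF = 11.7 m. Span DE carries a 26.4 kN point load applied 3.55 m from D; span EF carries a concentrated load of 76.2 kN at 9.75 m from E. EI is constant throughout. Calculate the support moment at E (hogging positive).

Take M_E as the redundant. Released structure: two simple spans DE and EF with a hinge at E.
End slopes at the hinge E, treating each span as simply supported:
  span DE: point load 26.4 at a = 3.55: Pab(L + a)/(6LEI) = 83.18/EI
  span EF: point load 76.2 at a = 9.75: Pab(L + b)/(6LEI) = 281.7/EI
  relative rotation θ_0 = (83.18 + 281.7)/EI = 364.9/EI
A unit hogging moment at E produces rotation L₁/(3EI) + L₂/(3EI) = 6.267/EI.
Compatibility: M_E·(L₁+L₂)/(3EI) = θ_0, giving M_E = 58.23 kN·m (hogging).

M_E = 58.23 kN·m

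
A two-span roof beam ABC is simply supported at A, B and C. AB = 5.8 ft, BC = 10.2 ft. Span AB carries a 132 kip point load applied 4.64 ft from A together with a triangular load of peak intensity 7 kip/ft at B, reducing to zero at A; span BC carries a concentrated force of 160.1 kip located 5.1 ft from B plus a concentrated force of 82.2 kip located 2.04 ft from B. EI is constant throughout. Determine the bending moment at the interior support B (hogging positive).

Take M_B as the redundant. Released structure: two simple spans AB and BC with a hinge at B.
End slopes at the hinge B, treating each span as simply supported:
  span AB: point load 132 at a = 4.64: Pab(L + a)/(6LEI) = 213.1/EI
  span AB: triangular load, peak 7: w₀L³/(45EI) = 30.35/EI
  span BC: point load 160.1 at a = 5.1: Pab(L + b)/(6LEI) = 1041/EI
  span BC: point load 82.2 at a = 2.04: Pab(L + b)/(6LEI) = 410.5/EI
  relative rotation θ_0 = (243.5 + 1452)/EI = 1695/EI
A unit hogging moment at B produces rotation L₁/(3EI) + L₂/(3EI) = 5.333/EI.
Slope continuity at B: θ_0 = M_B·5.333/EI, so M_B = 1695/5.333 = 317.8 kip·ft (hogging).

M_B = 317.8 kip·ft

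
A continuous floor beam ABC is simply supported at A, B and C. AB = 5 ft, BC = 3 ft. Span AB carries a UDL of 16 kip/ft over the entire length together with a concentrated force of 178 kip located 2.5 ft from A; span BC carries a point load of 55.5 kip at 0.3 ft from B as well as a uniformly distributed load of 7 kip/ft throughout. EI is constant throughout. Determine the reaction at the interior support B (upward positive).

R_B = 266.2 kip

Take M_B as the redundant. Released structure: two simple spans AB and BC with a hinge at B.
End slopes at the hinge B, treating each span as simply supported:
  span AB: UDL 16: wL³/(24EI) = 83.33/EI
  span AB: point load 178 at a = 2.5: Pab(L + a)/(6LEI) = 278.1/EI
  span BC: point load 55.5 at a = 0.3: Pab(L + b)/(6LEI) = 14.24/EI
  span BC: UDL 7: wL³/(24EI) = 7.875/EI
  relative rotation θ_0 = (361.5 + 22.11)/EI = 383.6/EI
A unit hogging moment at B produces rotation L₁/(3EI) + L₂/(3EI) = 2.667/EI.
Compatibility: M_B·(L₁+L₂)/(3EI) = θ_0, giving M_B = 143.8 kip·ft (hogging).
Span AB, ΣM about A with M_B applied at B: R_B^{AB}·5 = 645 + 143.8, so R_B^{AB} = 157.8 kip and R_A = 258 − 157.8 = 100.2 kip.
Span BC, ΣM about C: R_B^{BC}·3 = 181.3 + 143.8, so R_B^{BC} = 108.4 kip and R_C = 76.5 − 108.4 = -31.9 kip.
R_B = 157.8 + 108.4 = 266.2 kip.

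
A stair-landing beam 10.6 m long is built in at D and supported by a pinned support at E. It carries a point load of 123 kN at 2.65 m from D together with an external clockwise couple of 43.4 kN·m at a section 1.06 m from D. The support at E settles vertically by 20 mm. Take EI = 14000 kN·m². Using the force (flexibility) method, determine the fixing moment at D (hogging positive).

Remove the prop at E; the released (primary) structure is a cantilever built in at D.
Free-end deflection of the primary structure under the applied loading (downward +):
  point load 123 at a = 2.65: Pa²(3L − a)/(6EI) = 4196/EI
  clockwise couple 43.4 at a = 1.06: M₀a(2L − a)/(2EI) = 463.3/EI
  δ_0 = 4660/EI
Tip deflection under a unit load at E: L³/(3EI) = 397/EI.
With EI = 14000 kN·m²: δ_0 = 0.33284 m and δ_{EE} = 0.028358 m/kN.
Compatibility — the beam at E must follow the support down by 0.02 m: δ_0 − R_E·δ_{EE} = 0.02, so R_E = (0.33284 − 0.02)/0.028358 = 11.03 kN.
Moment equilibrium about D: M_D = Σ(load moments about D) − R_E·L = 369.4 − 11.03×10.6 = 252.4 kN·m.

M_D = 252.4 kN·m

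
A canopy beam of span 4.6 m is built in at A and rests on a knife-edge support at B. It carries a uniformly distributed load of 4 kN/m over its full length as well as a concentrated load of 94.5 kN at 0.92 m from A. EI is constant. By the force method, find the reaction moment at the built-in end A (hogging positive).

M_A = 73.18 kN·m

Choose R_B as the redundant. The primary structure is the cantilever fixed at A.
Downward deflection at the released point B due to the loads:
  UDL 4: wL⁴/(8EI) = 223.9/EI
  point load 94.5 at a = 0.92: Pa²(3L − a)/(6EI) = 171.7/EI
  δ_0 = 395.6/EI
Tip deflection under a unit load at B: L³/(3EI) = 32.45/EI.
Compatibility at B: δ_0 − R_B·δ_{BB} = 0, so R_B = 395.6/32.45 = 12.19 kN.
Moment equilibrium about A: M_A = Σ(load moments about A) − R_B·L = 129.3 − 12.19×4.6 = 73.18 kN·m.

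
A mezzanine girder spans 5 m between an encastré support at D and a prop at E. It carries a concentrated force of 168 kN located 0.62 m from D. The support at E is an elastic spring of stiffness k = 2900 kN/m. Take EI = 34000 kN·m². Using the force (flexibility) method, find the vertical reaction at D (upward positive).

Remove the prop at E; the released (primary) structure is a cantilever built in at D.
Primary-structure tip deflection at E by superposition:
  point load 168 at a = 0.62: Pa²(3L − a)/(6EI) = 154.8/EI
Flexibility coefficient — unit upward force at E: δ_{EE} = L³/(3EI) = 41.67/EI.
With EI = 34000 kN·m²: δ_0 = 0.004552 m and δ_{EE} = 0.001225 m/kN.
Compatibility — the spring shortens by R_E/k under the reaction it provides: δ_0 − R_E·δ_{EE} = R_E/k. With 1/k = 0.000345 m/kN, R_E = δ_0 / (δ_{EE} + 1/k) = 0.004552 / (0.001225 + 0.000345) = 2.899 kN.
Vertical equilibrium: R_D = ΣP − R_E = 168 − 2.899 = 165.1 kN.

R_D = 165.1 kN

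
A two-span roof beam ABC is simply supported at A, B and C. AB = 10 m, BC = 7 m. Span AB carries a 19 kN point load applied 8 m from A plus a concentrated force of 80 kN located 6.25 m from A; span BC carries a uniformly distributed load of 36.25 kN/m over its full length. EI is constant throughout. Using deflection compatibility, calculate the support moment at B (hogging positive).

Insert a hinge at B; M_B is the redundant, and each span becomes simply supported.
End slopes at the hinge B, treating each span as simply supported:
  span AB: point load 19 at a = 8: Pab(L + a)/(6LEI) = 91.2/EI
  span AB: point load 80 at a = 6.25: Pab(L + a)/(6LEI) = 507.8/EI
  span BC: UDL 36.25: wL³/(24EI) = 518.1/EI
  relative rotation θ_0 = (599 + 518.1)/EI = 1117/EI
A unit hogging moment at B produces rotation L₁/(3EI) + L₂/(3EI) = 5.667/EI.
Slope continuity at B: θ_0 = M_B·5.667/EI, so M_B = 1117/5.667 = 197.1 kN·m (hogging).

M_B = 197.1 kN·m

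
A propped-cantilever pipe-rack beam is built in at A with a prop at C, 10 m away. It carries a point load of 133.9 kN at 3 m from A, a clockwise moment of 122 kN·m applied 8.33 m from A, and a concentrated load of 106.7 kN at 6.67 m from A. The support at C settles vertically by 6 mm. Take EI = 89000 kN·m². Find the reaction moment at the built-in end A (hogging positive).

Remove the prop at C; the released (primary) structure is a cantilever built in at A.
Free-end deflection of the primary structure under the applied loading (downward +):
  point load 133.9 at a = 3: Pa²(3L − a)/(6EI) = 5423/EI
  clockwise couple 122 at a = 8.33: M₀a(2L − a)/(2EI) = 5930/EI
  point load 106.7 at a = 6.67: Pa²(3L − a)/(6EI) = 18458/EI
  δ_0 = 29811/EI
Flexibility coefficient — unit upward force at C: δ_{CC} = L³/(3EI) = 333.3/EI.
With EI = 89000 kN·m²: δ_0 = 0.33495 m and δ_{CC} = 0.003745 m/kN.
Compatibility — the beam at C must follow the support down by 0.006 m: δ_0 − R_C·δ_{CC} = 0.006, so R_C = (0.33495 − 0.006)/0.003745 = 87.83 kN.
Moment equilibrium about A: M_A = Σ(load moments about A) − R_C·L = 1235 − 87.83×10 = 357.1 kN·m.

M_A = 357.1 kN·m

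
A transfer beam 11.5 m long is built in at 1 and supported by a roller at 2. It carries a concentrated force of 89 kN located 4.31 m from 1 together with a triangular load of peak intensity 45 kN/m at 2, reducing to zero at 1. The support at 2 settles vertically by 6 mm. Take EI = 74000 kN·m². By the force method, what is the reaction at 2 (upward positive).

Take the reaction at 2 as the redundant and release it; the primary structure is a cantilever fixed at 1.
Free-end deflection of the primary structure under the applied loading (downward +):
  point load 89 at a = 4.31: Pa²(3L − a)/(6EI) = 8319/EI
  triangular load, peak 45 at the free end: 11w₀L⁴/(120EI) = 72147/EI
  δ_0 = 80465/EI
Flexibility coefficient — unit upward force at 2: δ_{22} = L³/(3EI) = 507/EI.
With EI = 74000 kN·m²: δ_0 = 1.0874 m and δ_{22} = 0.006851 m/kN.
Compatibility — the beam at 2 must follow the support down by 0.006 m: δ_0 − R_2·δ_{22} = 0.006, so R_2 = (1.0874 − 0.006)/0.006851 = 157.8 kN.

R_2 = 157.8 kN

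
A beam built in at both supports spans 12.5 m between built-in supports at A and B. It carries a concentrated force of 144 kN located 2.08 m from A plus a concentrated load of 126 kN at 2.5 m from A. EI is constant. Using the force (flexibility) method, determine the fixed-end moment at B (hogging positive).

M_B = 91.95 kN·m

Release both end moments; the primary structure is a simply-supported span AB with redundants M_A and M_B.
Simple-span end rotations at A and B under the given loads:
  at A: point load 144 at a = 2.08: Pab(L + b)/(6LEI) = 953.8/EI
  at B: point load 144 at a = 2.08: Pab(L + a)/(6LEI) = 606.7/EI
  at A: point load 126 at a = 2.5: Pab(L + b)/(6LEI) = 945/EI
  at B: point load 126 at a = 2.5: Pab(L + a)/(6LEI) = 630/EI
  θ_A0 = 1899/EI,  θ_B0 = 1237/EI
Flexibility coefficients: a unit moment at one end gives L/(3EI) there and L/(6EI) at the far end, so f₁₁ = f₂₂ = 4.167/EI and f₁₂ = f₂₁ = 2.083/EI.
Compatibility — zero rotation at each built-in end:
  4.167 M_A + 2.083 M_B = 1899
  2.083 M_A + 4.167 M_B = 1237
Solving the pair gives M_A = 409.7 kN·m and M_B = 91.95 kN·m (hogging).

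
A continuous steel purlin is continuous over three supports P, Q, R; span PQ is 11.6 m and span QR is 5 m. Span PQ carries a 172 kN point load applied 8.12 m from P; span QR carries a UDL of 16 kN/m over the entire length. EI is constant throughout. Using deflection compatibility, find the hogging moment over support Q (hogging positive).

Release continuity at Q by inserting a hinge; the redundant is the internal moment M_Q. The primary structure is two simply-supported spans PQ and QR.
Discontinuity in slope at Q on the released structure — sum the simple-span end rotations:
  span PQ: point load 172 at a = 8.12: Pab(L + a)/(6LEI) = 1377/EI
  span QR: UDL 16: wL³/(24EI) = 83.33/EI
  relative rotation θ_0 = (1377 + 83.33)/EI = 1460/EI
A unit hogging moment at Q produces rotation L₁/(3EI) + L₂/(3EI) = 5.533/EI.
Slope continuity at Q: θ_0 = M_Q·5.533/EI, so M_Q = 1460/5.533 = 263.9 kN·m (hogging).

M_Q = 263.9 kN·m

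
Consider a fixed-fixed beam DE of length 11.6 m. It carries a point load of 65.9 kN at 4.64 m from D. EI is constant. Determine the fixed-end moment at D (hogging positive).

M_D = 110.1 kN·m

Take the two fixed-end moments M_D, M_E as redundants; the released structure is the simple span DE.
End rotations of the released simple span under the applied load (×1/EI):
  at D: point load 65.9 at a = 4.64: Pab(L + b)/(6LEI) = 567.5/EI
  at E: point load 65.9 at a = 4.64: Pab(L + a)/(6LEI) = 496.6/EI
  θ_D0 = 567.5/EI,  θ_E0 = 496.6/EI
Flexibility coefficients: a unit moment at one end gives L/(3EI) there and L/(6EI) at the far end, so f₁₁ = f₂₂ = 3.867/EI and f₁₂ = f₂₁ = 1.933/EI.
Compatibility — zero rotation at each built-in end:
  3.867 M_D + 1.933 M_E = 567.5
  1.933 M_D + 3.867 M_E = 496.6
Solving the pair gives M_D = 110.1 kN·m and M_E = 73.39 kN·m (hogging).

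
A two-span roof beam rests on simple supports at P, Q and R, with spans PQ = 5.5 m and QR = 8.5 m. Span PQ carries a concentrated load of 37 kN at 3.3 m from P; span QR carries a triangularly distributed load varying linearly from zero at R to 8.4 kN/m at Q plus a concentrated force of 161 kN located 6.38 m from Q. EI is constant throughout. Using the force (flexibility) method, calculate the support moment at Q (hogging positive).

Insert a hinge at Q; M_Q is the redundant, and each span becomes simply supported.
Rotations at Q on the released spans (each span's end-slope, ×1/EI):
  span PQ: point load 37 at a = 3.3: Pab(L + a)/(6LEI) = 71.63/EI
  span QR: triangular load, peak 8.4: w₀L³/(45EI) = 114.6/EI
  span QR: point load 161 at a = 6.38: Pab(L + b)/(6LEI) = 453.5/EI
  relative rotation θ_0 = (71.63 + 568.1)/EI = 639.7/EI
A unit hogging moment at Q produces rotation L₁/(3EI) + L₂/(3EI) = 4.667/EI.
Compatibility: M_Q·(L₁+L₂)/(3EI) = θ_0, giving M_Q = 137.1 kN·m (hogging).

M_Q = 137.1 kN·m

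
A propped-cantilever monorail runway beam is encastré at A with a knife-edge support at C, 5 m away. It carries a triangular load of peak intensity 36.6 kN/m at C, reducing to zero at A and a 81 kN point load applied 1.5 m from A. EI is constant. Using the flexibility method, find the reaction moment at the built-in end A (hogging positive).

M_A = 125.7 kN·m

Take the reaction at C as the redundant and release it; the primary structure is a cantilever fixed at A.
Free-end deflection of the primary structure under the applied loading (downward +):
  triangular load, peak 36.6 at the free end: 11w₀L⁴/(120EI) = 2097/EI
  point load 81 at a = 1.5: Pa²(3L − a)/(6EI) = 410.1/EI
  δ_0 = 2507/EI
Flexibility coefficient — unit upward force at C: δ_{CC} = L³/(3EI) = 41.67/EI.
The prop prevents deflection at C: R_C = δ_0/δ_{CC} = 2507/41.67 = 60.17 kN.
Moment equilibrium about A: M_A = Σ(load moments about A) − R_C·L = 426.5 − 60.17×5 = 125.7 kN·m.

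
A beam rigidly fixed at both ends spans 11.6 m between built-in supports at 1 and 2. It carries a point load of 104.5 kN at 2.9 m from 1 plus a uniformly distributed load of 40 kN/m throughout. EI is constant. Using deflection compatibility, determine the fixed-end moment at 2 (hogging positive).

M_2 = 505.4 kN·m

Release both end moments; the primary structure is a simply-supported span 12 with redundants M_1 and M_2.
On the primary (simply-supported) span, the end slopes from the loading are:
  at 1: point load 104.5 at a = 2.9: Pab(L + b)/(6LEI) = 769/EI
  at 2: point load 104.5 at a = 2.9: Pab(L + a)/(6LEI) = 549.3/EI
  at 1: UDL 40: wL³/(24EI) = 2601/EI
  at 2: UDL 40: wL³/(24EI) = 2601/EI
  θ_10 = 3370/EI,  θ_20 = 3151/EI
Flexibility coefficients: a unit moment at one end gives L/(3EI) there and L/(6EI) at the far end, so f₁₁ = f₂₂ = 3.867/EI and f₁₂ = f₂₁ = 1.933/EI.
Compatibility — zero rotation at each built-in end:
  3.867 M_1 + 1.933 M_2 = 3370
  1.933 M_1 + 3.867 M_2 = 3151
Solving the pair gives M_1 = 619 kN·m and M_2 = 505.4 kN·m (hogging).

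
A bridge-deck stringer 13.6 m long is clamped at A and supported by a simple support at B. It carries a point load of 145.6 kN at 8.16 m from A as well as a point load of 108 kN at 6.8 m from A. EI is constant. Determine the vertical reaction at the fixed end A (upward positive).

Release the roller at B. Primary structure: cantilever fixed at A.
Free-end deflection of the primary structure under the applied loading (downward +):
  point load 145.6 at a = 8.16: Pa²(3L − a)/(6EI) = 52740/EI
  point load 108 at a = 6.8: Pa²(3L − a)/(6EI) = 28299/EI
  δ_0 = 81039/EI
Tip deflection under a unit load at B: L³/(3EI) = 838.5/EI.
Compatibility at B: δ_0 − R_B·δ_{BB} = 0, so R_B = 81039/838.5 = 96.65 kN.
Vertical equilibrium: R_A = ΣP − R_B = 253.6 − 96.65 = 157 kN.

R_A = 157 kN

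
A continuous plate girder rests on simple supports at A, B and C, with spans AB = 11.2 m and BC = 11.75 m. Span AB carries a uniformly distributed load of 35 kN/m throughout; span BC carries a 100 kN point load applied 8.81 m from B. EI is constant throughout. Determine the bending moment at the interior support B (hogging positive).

M_B = 338.4 kN·m

Insert a hinge at B; M_B is the redundant, and each span becomes simply supported.
Rotations at B on the released spans (each span's end-slope, ×1/EI):
  span AB: UDL 35: wL³/(24EI) = 2049/EI
  span BC: point load 100 at a = 8.81: Pab(L + b)/(6LEI) = 539.7/EI
  relative rotation θ_0 = (2049 + 539.7)/EI = 2589/EI
A unit hogging moment at B produces rotation L₁/(3EI) + L₂/(3EI) = 7.65/EI.
Compatibility: M_B·(L₁+L₂)/(3EI) = θ_0, giving M_B = 338.4 kN·m (hogging).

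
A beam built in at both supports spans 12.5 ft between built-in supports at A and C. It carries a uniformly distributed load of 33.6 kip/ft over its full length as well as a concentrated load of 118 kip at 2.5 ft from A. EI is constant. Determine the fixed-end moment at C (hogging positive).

Release both end moments; the primary structure is a simply-supported span AC with redundants M_A and M_C.
Simple-span end rotations at A and C under the given loads:
  at A: UDL 33.6: wL³/(24EI) = 2734/EI
  at C: UDL 33.6: wL³/(24EI) = 2734/EI
  at A: point load 118 at a = 2.5: Pab(L + b)/(6LEI) = 885/EI
  at C: point load 118 at a = 2.5: Pab(L + a)/(6LEI) = 590/EI
  θ_A0 = 3619/EI,  θ_C0 = 3324/EI
Flexibility coefficients: a unit moment at one end gives L/(3EI) there and L/(6EI) at the far end, so f₁₁ = f₂₂ = 4.167/EI and f₁₂ = f₂₁ = 2.083/EI.
Compatibility — zero rotation at each built-in end:
  4.167 M_A + 2.083 M_C = 3619
  2.083 M_A + 4.167 M_C = 3324
Solving the pair gives M_A = 626.3 kip·ft and M_C = 484.7 kip·ft (hogging).

M_C = 484.7 kip·ft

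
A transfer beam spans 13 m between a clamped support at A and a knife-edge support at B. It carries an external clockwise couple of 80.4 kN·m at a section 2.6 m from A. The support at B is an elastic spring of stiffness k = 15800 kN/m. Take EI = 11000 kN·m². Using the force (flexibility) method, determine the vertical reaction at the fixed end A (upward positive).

Choose R_B as the redundant. The primary structure is the cantilever fixed at A.
Downward deflection at the released point B due to the loads:
  clockwise couple 80.4 at a = 2.6: M₀a(2L − a)/(2EI) = 2446/EI
Tip deflection under a unit load at B: L³/(3EI) = 732.3/EI.
With EI = 11000 kN·m²: δ_0 = 0.22234 m and δ_{BB} = 0.066576 m/kN.
Compatibility — the spring shortens by R_B/k under the reaction it provides: δ_0 − R_B·δ_{BB} = R_B/k. With 1/k = 0.000063 m/kN, R_B = δ_0 / (δ_{BB} + 1/k) = 0.22234 / (0.066576 + 0.000063) = 3.337 kN.
Vertical equilibrium: R_A = ΣP − R_B = 0 − 3.337 = -3.337 kN.

R_A = -3.337 kN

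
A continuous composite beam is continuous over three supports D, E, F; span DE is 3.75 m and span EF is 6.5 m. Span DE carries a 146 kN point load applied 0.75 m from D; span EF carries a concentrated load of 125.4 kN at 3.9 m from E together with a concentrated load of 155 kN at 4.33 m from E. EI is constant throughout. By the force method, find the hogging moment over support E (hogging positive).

Insert a hinge at E; M_E is the redundant, and each span becomes simply supported.
Discontinuity in slope at E on the released structure — sum the simple-span end rotations:
  span DE: point load 146 at a = 0.75: Pab(L + a)/(6LEI) = 65.7/EI
  span EF: point load 125.4 at a = 3.9: Pab(L + b)/(6LEI) = 296.7/EI
  span EF: point load 155 at a = 4.33: Pab(L + b)/(6LEI) = 323.8/EI
  relative rotation θ_0 = (65.7 + 620.5)/EI = 686.2/EI
A unit hogging moment at E produces rotation L₁/(3EI) + L₂/(3EI) = 3.417/EI.
Compatibility: M_E·(L₁+L₂)/(3EI) = θ_0, giving M_E = 200.8 kN·m (hogging).

M_E = 200.8 kN·m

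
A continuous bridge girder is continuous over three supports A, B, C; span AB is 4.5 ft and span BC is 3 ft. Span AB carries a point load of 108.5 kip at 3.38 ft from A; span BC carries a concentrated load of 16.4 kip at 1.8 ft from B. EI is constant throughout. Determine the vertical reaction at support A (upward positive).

Take M_B as the redundant. Released structure: two simple spans AB and BC with a hinge at B.
Discontinuity in slope at B on the released structure — sum the simple-span end rotations:
  span AB: point load 108.5 at a = 3.38: Pab(L + a)/(6LEI) = 119.9/EI
  span BC: point load 16.4 at a = 1.8: Pab(L + b)/(6LEI) = 8.266/EI
  relative rotation θ_0 = (119.9 + 8.266)/EI = 128.1/EI
A unit hogging moment at B produces rotation L₁/(3EI) + L₂/(3EI) = 2.5/EI.
Compatibility: M_B·(L₁+L₂)/(3EI) = θ_0, giving M_B = 51.26 kip·ft (hogging).
Span AB, ΣM about A with M_B applied at B: R_B^{AB}·4.5 = 366.7 + 51.26, so R_B^{AB} = 92.89 kip and R_A = 108.5 − 92.89 = 15.61 kip.

R_A = 15.61 kip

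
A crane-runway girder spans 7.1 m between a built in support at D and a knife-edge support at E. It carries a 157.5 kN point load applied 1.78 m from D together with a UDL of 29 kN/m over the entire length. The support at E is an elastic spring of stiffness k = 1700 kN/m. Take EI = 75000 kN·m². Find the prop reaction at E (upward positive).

R_E = 66.3 kN

Take the reaction at E as the redundant and release it; the primary structure is a cantilever fixed at D.
Deflection at E on the released cantilever, summing each load's contribution:
  point load 157.5 at a = 1.78: Pa²(3L − a)/(6EI) = 1623/EI
  UDL 29: wL⁴/(8EI) = 9212/EI
  δ_0 = 10835/EI
Flexibility coefficient — unit upward force at E: δ_{EE} = L³/(3EI) = 119.3/EI.
With EI = 75000 kN·m²: δ_0 = 0.14447 m and δ_{EE} = 0.001591 m/kN.
Compatibility — the spring shortens by R_E/k under the reaction it provides: δ_0 − R_E·δ_{EE} = R_E/k. With 1/k = 0.000588 m/kN, R_E = δ_0 / (δ_{EE} + 1/k) = 0.14447 / (0.001591 + 0.000588) = 66.3 kN.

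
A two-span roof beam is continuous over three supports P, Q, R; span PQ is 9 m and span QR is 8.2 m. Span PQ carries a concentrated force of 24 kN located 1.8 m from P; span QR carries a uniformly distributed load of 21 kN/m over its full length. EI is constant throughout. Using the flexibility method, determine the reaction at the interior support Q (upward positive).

Take M_Q as the redundant. Released structure: two simple spans PQ and QR with a hinge at Q.
End slopes at the hinge Q, treating each span as simply supported:
  span PQ: point load 24 at a = 1.8: Pab(L + a)/(6LEI) = 62.21/EI
  span QR: UDL 21: wL³/(24EI) = 482.4/EI
  relative rotation θ_0 = (62.21 + 482.4)/EI = 544.7/EI
A unit hogging moment at Q produces rotation L₁/(3EI) + L₂/(3EI) = 5.733/EI.
Compatibility: M_Q·(L₁+L₂)/(3EI) = θ_0, giving M_Q = 95 kN·m (hogging).
Span PQ, ΣM about P with M_Q applied at Q: R_Q^{PQ}·9 = 43.2 + 95, so R_Q^{PQ} = 15.36 kN and R_P = 24 − 15.36 = 8.645 kN.
Span QR, ΣM about R: R_Q^{QR}·8.2 = 706 + 95, so R_Q^{QR} = 97.69 kN and R_R = 172.2 − 97.69 = 74.51 kN.
R_Q = 15.36 + 97.69 = 113 kN.

R_Q = 113 kN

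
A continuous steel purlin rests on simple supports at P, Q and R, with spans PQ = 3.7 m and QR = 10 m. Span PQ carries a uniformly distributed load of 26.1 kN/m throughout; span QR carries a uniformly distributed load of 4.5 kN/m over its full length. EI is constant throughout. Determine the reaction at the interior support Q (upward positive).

Release continuity at Q by inserting a hinge; the redundant is the internal moment M_Q. The primary structure is two simply-supported spans PQ and QR.
End slopes at the hinge Q, treating each span as simply supported:
  span PQ: UDL 26.1: wL³/(24EI) = 55.09/EI
  span QR: UDL 4.5: wL³/(24EI) = 187.5/EI
  relative rotation θ_0 = (55.09 + 187.5)/EI = 242.6/EI
A unit hogging moment at Q produces rotation L₁/(3EI) + L₂/(3EI) = 4.567/EI.
Compatibility: M_Q·(L₁+L₂)/(3EI) = θ_0, giving M_Q = 53.12 kN·m (hogging).
Span PQ, ΣM about P with M_Q applied at Q: R_Q^{PQ}·3.7 = 178.7 + 53.12, so R_Q^{PQ} = 62.64 kN and R_P = 96.57 − 62.64 = 33.93 kN.
Span QR, ΣM about R: R_Q^{QR}·10 = 225 + 53.12, so R_Q^{QR} = 27.81 kN and R_R = 45 − 27.81 = 17.19 kN.
R_Q = 62.64 + 27.81 = 90.45 kN.

R_Q = 90.45 kN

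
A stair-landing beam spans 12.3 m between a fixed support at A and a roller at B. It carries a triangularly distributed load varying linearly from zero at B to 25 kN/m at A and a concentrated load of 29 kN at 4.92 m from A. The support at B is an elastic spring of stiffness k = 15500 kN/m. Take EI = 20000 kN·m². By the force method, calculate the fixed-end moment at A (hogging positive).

M_A = 321.6 kN·m

Take the reaction at B as the redundant and release it; the primary structure is a cantilever fixed at A.
Primary-structure tip deflection at B by superposition:
  triangular load, peak 25 at the fixed end: w₀L⁴/(30EI) = 19074/EI
  point load 29 at a = 4.92: Pa²(3L − a)/(6EI) = 3742/EI
  δ_0 = 22815/EI
Tip deflection under a unit load at B: L³/(3EI) = 620.3/EI.
With EI = 20000 kN·m²: δ_0 = 1.1408 m and δ_{BB} = 0.031014 m/kN.
Compatibility — the spring shortens by R_B/k under the reaction it provides: δ_0 − R_B·δ_{BB} = R_B/k. With 1/k = 0.000065 m/kN, R_B = δ_0 / (δ_{BB} + 1/k) = 1.1408 / (0.031014 + 0.000065) = 36.71 kN.
Moment equilibrium about A: M_A = Σ(load moments about A) − R_B·L = 773.1 − 36.71×12.3 = 321.6 kN·m.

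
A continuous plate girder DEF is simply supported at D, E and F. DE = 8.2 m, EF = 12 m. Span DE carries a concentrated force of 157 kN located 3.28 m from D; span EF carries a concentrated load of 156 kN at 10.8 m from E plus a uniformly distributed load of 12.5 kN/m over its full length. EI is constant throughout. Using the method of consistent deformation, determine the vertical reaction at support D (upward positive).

Release continuity at E by inserting a hinge; the redundant is the internal moment M_E. The primary structure is two simply-supported spans DE and EF.
Discontinuity in slope at E on the released structure — sum the simple-span end rotations:
  span DE: point load 157 at a = 3.28: Pab(L + a)/(6LEI) = 591.2/EI
  span EF: point load 156 at a = 10.8: Pab(L + b)/(6LEI) = 370.7/EI
  span EF: UDL 12.5: wL³/(24EI) = 900/EI
  relative rotation θ_0 = (591.2 + 1271)/EI = 1862/EI
A unit hogging moment at E produces rotation L₁/(3EI) + L₂/(3EI) = 6.733/EI.
Slope continuity at E: θ_0 = M_E·6.733/EI, so M_E = 1862/6.733 = 276.5 kN·m (hogging).
Span DE, ΣM about D with M_E applied at E: R_E^{DE}·8.2 = 515 + 276.5, so R_E^{DE} = 96.52 kN and R_D = 157 − 96.52 = 60.48 kN.

R_D = 60.48 kN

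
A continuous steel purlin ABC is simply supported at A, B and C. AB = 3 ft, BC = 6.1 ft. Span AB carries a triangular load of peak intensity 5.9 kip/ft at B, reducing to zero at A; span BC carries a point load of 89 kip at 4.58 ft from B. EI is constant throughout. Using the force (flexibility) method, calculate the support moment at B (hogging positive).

Insert a hinge at B; M_B is the redundant, and each span becomes simply supported.
Rotations at B on the released spans (each span's end-slope, ×1/EI):
  span AB: triangular load, peak 5.9: w₀L³/(45EI) = 3.54/EI
  span BC: point load 89 at a = 4.58: Pab(L + b)/(6LEI) = 129/EI
  relative rotation θ_0 = (3.54 + 129)/EI = 132.5/EI
A unit hogging moment at B produces rotation L₁/(3EI) + L₂/(3EI) = 3.033/EI.
Slope continuity at B: θ_0 = M_B·3.033/EI, so M_B = 132.5/3.033 = 43.69 kip·ft (hogging).

M_B = 43.69 kip·ft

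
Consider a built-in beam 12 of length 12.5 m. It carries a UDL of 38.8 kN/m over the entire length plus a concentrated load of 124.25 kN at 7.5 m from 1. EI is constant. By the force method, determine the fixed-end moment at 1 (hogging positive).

M_1 = 654.3 kN·m

Take the two fixed-end moments M_1, M_2 as redundants; the released structure is the simple span 12.
End rotations of the released simple span under the applied load (×1/EI):
  at 1: UDL 38.8: wL³/(24EI) = 3158/EI
  at 2: UDL 38.8: wL³/(24EI) = 3158/EI
  at 1: point load 124.25 at a = 7.5: Pab(L + b)/(6LEI) = 1087/EI
  at 2: point load 124.25 at a = 7.5: Pab(L + a)/(6LEI) = 1242/EI
  θ_10 = 4245/EI,  θ_20 = 4400/EI
Flexibility coefficients: a unit moment at one end gives L/(3EI) there and L/(6EI) at the far end, so f₁₁ = f₂₂ = 4.167/EI and f₁₂ = f₂₁ = 2.083/EI.
Compatibility — zero rotation at each built-in end:
  4.167 M_1 + 2.083 M_2 = 4245
  2.083 M_1 + 4.167 M_2 = 4400
Solving the pair gives M_1 = 654.3 kN·m and M_2 = 728.9 kN·m (hogging).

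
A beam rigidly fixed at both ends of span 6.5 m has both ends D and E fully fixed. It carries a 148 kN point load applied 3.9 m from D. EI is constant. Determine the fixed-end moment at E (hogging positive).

M_E = 138.5 kN·m

Take the two fixed-end moments M_D, M_E as redundants; the released structure is the simple span DE.
End rotations of the released simple span under the applied load (×1/EI):
  at D: point load 148 at a = 3.9: Pab(L + b)/(6LEI) = 350.2/EI
  at E: point load 148 at a = 3.9: Pab(L + a)/(6LEI) = 400.2/EI
  θ_D0 = 350.2/EI,  θ_E0 = 400.2/EI
Flexibility coefficients: a unit moment at one end gives L/(3EI) there and L/(6EI) at the far end, so f₁₁ = f₂₂ = 2.167/EI and f₁₂ = f₂₁ = 1.083/EI.
Compatibility — zero rotation at each built-in end:
  2.167 M_D + 1.083 M_E = 350.2
  1.083 M_D + 2.167 M_E = 400.2
Solving the pair gives M_D = 92.35 kN·m and M_E = 138.5 kN·m (hogging).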